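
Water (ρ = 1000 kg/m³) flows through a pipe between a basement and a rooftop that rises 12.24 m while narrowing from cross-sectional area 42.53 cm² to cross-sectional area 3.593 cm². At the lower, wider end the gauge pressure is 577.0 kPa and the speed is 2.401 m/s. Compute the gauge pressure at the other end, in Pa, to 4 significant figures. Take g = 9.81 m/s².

P₂ ≈ 55950 Pa

Mass conservation (A₁v₁ = A₂v₂) gives v₂ = 2.401 × 42.53/3.593 = 28.42 m/s.
Applying Bernoulli between the two ends and solving for P₂: P₂ = P₁ + ½ρ(v₁² − v₂²) − ρgΔh.
P₂ = 577000 + ½·1000·(2.401² − 28.42²) − 1000·9.81·(+12.24) = 577000 + (-401000) − (120100) = 55950 Pa.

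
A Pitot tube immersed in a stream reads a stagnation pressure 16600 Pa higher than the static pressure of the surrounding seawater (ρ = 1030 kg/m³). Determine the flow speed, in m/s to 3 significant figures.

The dynamic pressure equals the rise in static pressure at the stagnation point: ΔP = ½ρv².
v = √(2ΔP/ρ) = √(2·16600/1030) = 5.68 m/s.

5.68 m/s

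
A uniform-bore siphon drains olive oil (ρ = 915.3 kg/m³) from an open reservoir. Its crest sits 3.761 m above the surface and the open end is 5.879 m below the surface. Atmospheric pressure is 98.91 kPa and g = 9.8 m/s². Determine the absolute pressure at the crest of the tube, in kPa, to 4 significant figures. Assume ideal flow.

P_top = 12.44 kPa

Bernoulli surface→outlet gives ½v² = g·h_out, so v = √(2·9.8·5.879) = 10.73 m/s.
Continuity keeps v the same throughout the tube; from surface to crest, P_atm + 0 = P_top + ½ρv² + ρg·h_top.
P_top = 98910 − ½·915.3·10.73² − 915.3·9.8·3.761 = 12440 Pa.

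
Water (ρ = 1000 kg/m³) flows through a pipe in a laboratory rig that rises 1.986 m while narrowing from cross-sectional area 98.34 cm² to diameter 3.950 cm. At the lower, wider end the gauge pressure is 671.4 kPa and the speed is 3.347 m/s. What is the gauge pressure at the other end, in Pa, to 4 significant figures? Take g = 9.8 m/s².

The volume flow rate is constant, so v₂ = (A₁/A₂)v₁ = (98.34/12.25)·3.347 = 26.86 m/s.
Applying Bernoulli between the two ends and solving for P₂: P₂ = P₁ + ½ρ(v₁² − v₂²) − ρgΔh.
P₂ = 671400 + ½·1000·(3.347² − 26.86²) − 1000·9.8·(+1.986) = 671400 + (-355100) − (19460) = 296800 Pa.

296800 Pa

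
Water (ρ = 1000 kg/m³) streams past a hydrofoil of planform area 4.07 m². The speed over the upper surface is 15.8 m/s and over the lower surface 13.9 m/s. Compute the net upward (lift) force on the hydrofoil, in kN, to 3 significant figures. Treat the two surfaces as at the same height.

F = 115 kN

From P + ½ρv² = const at equal height, P_low − P_up = ½ρ(v_up² − v_low²).
ΔP = ½·1000·(15.8² − 13.9²) = 28200 Pa.
Lift = ΔP · A = 28200 × 4.07 = 115000 N.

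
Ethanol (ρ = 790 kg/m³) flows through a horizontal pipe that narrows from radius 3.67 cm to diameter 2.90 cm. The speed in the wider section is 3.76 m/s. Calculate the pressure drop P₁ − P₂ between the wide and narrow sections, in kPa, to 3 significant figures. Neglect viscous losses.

ΔP = 224 kPa

Continuity gives A₁v₁ = A₂v₂, so v₂ = (42.3 cm²)/(6.61 cm²) × 3.76 m/s = 24.1 m/s.
The pipe is horizontal, so Bernoulli reduces to P₁ + ½ρv₁² = P₂ + ½ρv₂².
P₁ − P₂ = ½·790·(24.1² − 3.76²) = ½·790·566 = 224000 Pa.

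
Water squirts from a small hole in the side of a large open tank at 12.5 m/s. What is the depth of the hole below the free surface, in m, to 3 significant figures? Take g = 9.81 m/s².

For a small hole in a large open tank, ½v² = gh, giving h = v²/(2g).
h = 12.5²/(2·9.81) = 156/19.62 = 7.96 m.

h = 7.96 m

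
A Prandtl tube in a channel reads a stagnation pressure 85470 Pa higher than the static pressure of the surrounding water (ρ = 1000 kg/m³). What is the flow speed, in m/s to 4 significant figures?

At the stagnation point the flow is brought to rest, so Bernoulli gives P_stag − P_static = ½ρv².
v = √(2ΔP/ρ) = √(2·85470/1000) = 13.07 m/s.

v = 13.07 m/s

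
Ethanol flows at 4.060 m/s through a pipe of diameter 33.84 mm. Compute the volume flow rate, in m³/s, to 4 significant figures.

Q = A·v = 0.0008994 m² × 4.060 m/s = 0.003652 m³/s.

Q ≈ 0.003652 m³/s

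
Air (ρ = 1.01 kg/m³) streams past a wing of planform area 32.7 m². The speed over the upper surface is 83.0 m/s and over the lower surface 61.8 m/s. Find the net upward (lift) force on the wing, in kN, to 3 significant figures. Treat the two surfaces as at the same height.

F = 50.7 kN

The faster flow above has the lower pressure; Bernoulli (same height) gives ΔP = ½ρ(v_up² − v_low²).
ΔP = ½·1.01·(83.0² − 61.8²) = 1550 Pa.
Lift = ΔP · A = 1550 × 32.7 = 50700 N.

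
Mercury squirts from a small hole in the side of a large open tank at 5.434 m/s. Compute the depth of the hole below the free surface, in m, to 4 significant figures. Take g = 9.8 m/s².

h = 1.507 m

For a small hole in a large open tank, ½v² = gh, giving h = v²/(2g).
h = 5.434²/(2·9.8) = 29.53/19.60 = 1.507 m.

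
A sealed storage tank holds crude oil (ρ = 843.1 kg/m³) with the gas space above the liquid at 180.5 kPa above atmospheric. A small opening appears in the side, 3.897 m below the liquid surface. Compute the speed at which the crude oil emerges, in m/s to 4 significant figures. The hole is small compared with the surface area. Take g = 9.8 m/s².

v ≈ 22.46 m/s

Take point 1 at the surface (v₁ ≈ 0) and point 2 at the hole (at atmospheric pressure). Bernoulli: P₁ + ρg h = P_atm + ½ρv₂².
With P₁ − P_atm = 180500 Pa, v₂ = √(2gh + 2ΔP/ρ) = √(2·9.8·3.897 + 2·180500/843.1) = 22.46 m/s.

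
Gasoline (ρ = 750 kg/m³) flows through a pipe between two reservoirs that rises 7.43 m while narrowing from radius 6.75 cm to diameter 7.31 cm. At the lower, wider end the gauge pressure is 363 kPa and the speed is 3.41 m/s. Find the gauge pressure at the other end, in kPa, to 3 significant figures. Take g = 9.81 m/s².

The volume flow rate is constant, so v₂ = (A₁/A₂)v₁ = (143/42.0)·3.41 = 11.6 m/s.
Applying Bernoulli between the two ends and solving for P₂: P₂ = P₁ + ½ρ(v₁² − v₂²) − ρgΔh.
P₂ = 363000 + ½·750·(3.41² − 11.6²) − 750·9.81·(+7.43) = 363000 + (-46400) − (54700) = 262000 Pa.

P₂ ≈ 262 kPa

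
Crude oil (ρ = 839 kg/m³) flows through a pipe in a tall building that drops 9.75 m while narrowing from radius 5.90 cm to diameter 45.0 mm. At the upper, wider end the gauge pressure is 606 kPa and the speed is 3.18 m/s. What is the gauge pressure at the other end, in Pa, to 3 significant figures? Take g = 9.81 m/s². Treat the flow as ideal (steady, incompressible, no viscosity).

490000 Pa

Mass conservation (A₁v₁ = A₂v₂) gives v₂ = 3.18 × 109/15.9 = 21.9 m/s.
Applying Bernoulli between the two ends and solving for P₂: P₂ = P₁ + ½ρ(v₁² − v₂²) − ρgΔh.
P₂ = 606000 + ½·839·(3.18² − 21.9²) − 839·9.81·(−9.75) = 606000 + (-196000) − (-80200) = 490000 Pa.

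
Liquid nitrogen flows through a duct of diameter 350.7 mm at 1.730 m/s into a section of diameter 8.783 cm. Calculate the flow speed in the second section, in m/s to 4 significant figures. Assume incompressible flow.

Continuity gives A₁v₁ = A₂v₂, so v₂ = (966.0 cm²)/(60.59 cm²) × 1.730 m/s = 27.58 m/s.

v₂ ≈ 27.58 m/s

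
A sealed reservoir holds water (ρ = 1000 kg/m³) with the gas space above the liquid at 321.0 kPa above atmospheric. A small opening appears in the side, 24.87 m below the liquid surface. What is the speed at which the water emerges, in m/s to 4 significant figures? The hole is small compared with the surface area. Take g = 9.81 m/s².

v ≈ 33.61 m/s

Take point 1 at the surface (v₁ ≈ 0) and point 2 at the hole (at atmospheric pressure). Bernoulli: P₁ + ρg h = P_atm + ½ρv₂².
With P₁ − P_atm = 321000 Pa, v₂ = √(2gh + 2ΔP/ρ) = √(2·9.81·24.87 + 2·321000/1000) = 33.61 m/s.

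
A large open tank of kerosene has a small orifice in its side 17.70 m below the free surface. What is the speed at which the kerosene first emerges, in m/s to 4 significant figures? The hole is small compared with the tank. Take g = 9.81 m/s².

Torricelli's result v = √(2gh) gives v = √(2·9.81·17.70) = 18.64 m/s.

v ≈ 18.64 m/s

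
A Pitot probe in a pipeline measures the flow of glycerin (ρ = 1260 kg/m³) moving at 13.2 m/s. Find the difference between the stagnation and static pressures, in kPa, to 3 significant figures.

ΔP ≈ 110 kPa

The dynamic pressure equals the rise in static pressure at the stagnation point: ΔP = ½ρv².
ΔP = ½·1260·13.2² = 110000 Pa.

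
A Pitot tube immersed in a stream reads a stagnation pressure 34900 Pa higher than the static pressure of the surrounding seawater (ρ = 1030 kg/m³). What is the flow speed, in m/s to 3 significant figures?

Bernoulli between the free stream and the stagnation point: ½ρv² = P_stag − P_static.
v = √(2ΔP/ρ) = √(2·34900/1030) = 8.23 m/s.

8.23 m/s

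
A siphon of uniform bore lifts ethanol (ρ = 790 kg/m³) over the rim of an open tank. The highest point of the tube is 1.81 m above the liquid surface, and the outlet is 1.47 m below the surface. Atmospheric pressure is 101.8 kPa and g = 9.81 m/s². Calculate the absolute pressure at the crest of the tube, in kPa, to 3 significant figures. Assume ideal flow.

P_top ≈ 76.4 kPa

The outlet speed comes from Torricelli: v = √(2g·1.47) = 5.37 m/s.
With constant cross-section the crest speed equals v; applying Bernoulli from the surface up to the crest, P_top = P_atm − ½ρv² − ρg·h_top.
P_top = 101800 − ½·790·5.37² − 790·9.81·1.81 = 76400 Pa.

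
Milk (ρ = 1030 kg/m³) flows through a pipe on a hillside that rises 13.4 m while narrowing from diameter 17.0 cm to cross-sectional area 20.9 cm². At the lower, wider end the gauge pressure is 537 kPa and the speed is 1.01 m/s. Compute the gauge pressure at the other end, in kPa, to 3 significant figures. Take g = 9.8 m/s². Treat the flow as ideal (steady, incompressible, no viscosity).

P₂ ≈ 340 kPa

The volume flow rate is constant, so v₂ = (A₁/A₂)v₁ = (227/20.9)·1.01 = 11.0 m/s.
Energy conservation along the streamline gives P₂ = P₁ − ½ρ(v₂² − v₁²) − ρg(h₂ − h₁).
P₂ = 537000 + ½·1030·(1.01² − 11.0²) − 1030·9.8·(+13.4) = 537000 + (-61400) − (135000) = 340000 Pa.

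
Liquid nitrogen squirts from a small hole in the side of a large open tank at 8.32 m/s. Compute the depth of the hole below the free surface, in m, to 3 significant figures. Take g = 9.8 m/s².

Inverting v = √(2gh) gives h = v² / 2g.
h = 8.32²/(2·9.8) = 69.2/19.60 = 3.53 m.

h = 3.53 m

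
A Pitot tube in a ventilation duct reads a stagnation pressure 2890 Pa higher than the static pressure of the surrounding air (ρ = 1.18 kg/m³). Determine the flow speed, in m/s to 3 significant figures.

Bernoulli between the free stream and the stagnation point: ½ρv² = P_stag − P_static.
v = √(2ΔP/ρ) = √(2·2890/1.18) = 70.0 m/s.

70.0 m/s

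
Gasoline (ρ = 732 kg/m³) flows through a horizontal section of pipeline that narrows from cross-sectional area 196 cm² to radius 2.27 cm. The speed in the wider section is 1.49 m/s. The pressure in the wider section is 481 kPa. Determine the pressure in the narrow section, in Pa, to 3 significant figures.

Continuity gives A₁v₁ = A₂v₂, so v₂ = (196 cm²)/(16.2 cm²) × 1.49 m/s = 18.0 m/s.
The pipe is horizontal, so Bernoulli reduces to P₁ + ½ρv₁² = P₂ + ½ρv₂².
P₂ = P₁ − ½ρ(v₂² − v₁²) = 481000 − ½·732·(18.0² − 1.49²) = 481000 − 118000 = 363000 Pa.

363000 Pa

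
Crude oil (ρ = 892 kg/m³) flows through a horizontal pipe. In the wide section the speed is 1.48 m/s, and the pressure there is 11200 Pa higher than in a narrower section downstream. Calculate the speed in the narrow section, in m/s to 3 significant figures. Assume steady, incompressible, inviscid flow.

v₂ = 5.23 m/s

Horizontal Bernoulli: P₁ + ½ρv₁² = P₂ + ½ρv₂², so v₂² = v₁² + 2(P₁ − P₂)/ρ.
v₂ = √(1.48² + 2·11200/892) = √(2.19 + 25.1) = 5.23 m/s.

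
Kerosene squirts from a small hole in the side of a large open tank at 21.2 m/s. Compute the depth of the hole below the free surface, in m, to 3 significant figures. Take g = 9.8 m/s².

h ≈ 22.9 m

Inverting v = √(2gh) gives h = v² / 2g.
h = 21.2²/(2·9.8) = 449/19.60 = 22.9 m.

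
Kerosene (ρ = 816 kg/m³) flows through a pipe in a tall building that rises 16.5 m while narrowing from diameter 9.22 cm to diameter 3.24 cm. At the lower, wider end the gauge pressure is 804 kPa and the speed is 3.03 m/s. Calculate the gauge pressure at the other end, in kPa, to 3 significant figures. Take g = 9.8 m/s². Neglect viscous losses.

The volume flow rate is constant, so v₂ = (A₁/A₂)v₁ = (66.8/8.24)·3.03 = 24.5 m/s.
Energy conservation along the streamline gives P₂ = P₁ − ½ρ(v₂² − v₁²) − ρg(h₂ − h₁).
P₂ = 804000 + ½·816·(3.03² − 24.5²) − 816·9.8·(+16.5) = 804000 + (-242000) − (132000) = 430000 Pa.

P₂ ≈ 430 kPa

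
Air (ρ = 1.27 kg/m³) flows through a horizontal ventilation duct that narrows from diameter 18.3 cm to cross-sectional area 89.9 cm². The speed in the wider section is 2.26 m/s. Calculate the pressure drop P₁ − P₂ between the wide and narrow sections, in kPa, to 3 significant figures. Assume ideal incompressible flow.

Continuity gives A₁v₁ = A₂v₂, so v₂ = (263 cm²)/(89.9 cm²) × 2.26 m/s = 6.61 m/s.
The pipe is horizontal, so Bernoulli reduces to P₁ + ½ρv₁² = P₂ + ½ρv₂².
P₁ − P₂ = ½·1.27·(6.61² − 2.26²) = ½·1.27·38.6 = 24.5 Pa.

0.0245 kPa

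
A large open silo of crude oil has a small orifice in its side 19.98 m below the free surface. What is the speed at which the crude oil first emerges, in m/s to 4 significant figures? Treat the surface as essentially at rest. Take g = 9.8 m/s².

Bernoulli from surface to hole (P equal, v_surface ≈ 0): v = √(2gh) = √(2×9.8×19.98) = 19.79 m/s.

v = 19.79 m/s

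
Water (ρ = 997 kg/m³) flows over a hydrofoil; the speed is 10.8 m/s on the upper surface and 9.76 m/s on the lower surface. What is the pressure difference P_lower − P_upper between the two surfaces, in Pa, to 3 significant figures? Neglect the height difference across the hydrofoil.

ΔP ≈ 10700 Pa

With negligible Δh, P + ½ρv² is constant, so P_low − P_up = ½ρ(v_up² − v_low²).
ΔP = ½·997·(10.8² − 9.76²) = 10700 Pa.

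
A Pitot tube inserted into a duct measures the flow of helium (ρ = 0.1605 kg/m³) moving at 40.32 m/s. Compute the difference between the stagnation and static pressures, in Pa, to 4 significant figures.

The dynamic pressure equals the rise in static pressure at the stagnation point: ΔP = ½ρv².
ΔP = ½·0.1605·40.32² = 130.5 Pa.

130.5 Pa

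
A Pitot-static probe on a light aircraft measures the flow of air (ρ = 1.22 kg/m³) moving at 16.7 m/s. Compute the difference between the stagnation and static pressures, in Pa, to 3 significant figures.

170 Pa

Bernoulli between the free stream and the stagnation point: ½ρv² = P_stag − P_static.
ΔP = ½·1.22·16.7² = 170 Pa.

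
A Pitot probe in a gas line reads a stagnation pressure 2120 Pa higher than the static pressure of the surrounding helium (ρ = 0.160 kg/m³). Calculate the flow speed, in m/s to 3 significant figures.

Bernoulli between the free stream and the stagnation point: ½ρv² = P_stag − P_static.
v = √(2ΔP/ρ) = √(2·2120/0.160) = 163 m/s.

v ≈ 163 m/s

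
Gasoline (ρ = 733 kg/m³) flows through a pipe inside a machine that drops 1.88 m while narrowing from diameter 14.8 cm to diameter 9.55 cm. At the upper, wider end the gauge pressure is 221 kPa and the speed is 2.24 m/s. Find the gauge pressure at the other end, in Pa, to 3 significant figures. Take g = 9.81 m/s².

226000 Pa

Mass conservation (A₁v₁ = A₂v₂) gives v₂ = 2.24 × 172/71.6 = 5.38 m/s.
Energy conservation along the streamline gives P₂ = P₁ − ½ρ(v₂² − v₁²) − ρg(h₂ − h₁).
P₂ = 221000 + ½·733·(2.24² − 5.38²) − 733·9.81·(−1.88) = 221000 + (-8770) − (-13500) = 226000 Pa.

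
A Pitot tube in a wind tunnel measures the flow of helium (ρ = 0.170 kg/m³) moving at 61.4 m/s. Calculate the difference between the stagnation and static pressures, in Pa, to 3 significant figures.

Bernoulli between the free stream and the stagnation point: ½ρv² = P_stag − P_static.
ΔP = ½·0.170·61.4² = 320 Pa.

ΔP ≈ 320 Pa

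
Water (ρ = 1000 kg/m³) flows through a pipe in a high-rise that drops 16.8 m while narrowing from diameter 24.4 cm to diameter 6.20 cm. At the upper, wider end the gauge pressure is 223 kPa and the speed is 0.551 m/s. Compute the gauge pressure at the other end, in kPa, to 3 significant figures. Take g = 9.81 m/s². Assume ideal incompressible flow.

Mass conservation (A₁v₁ = A₂v₂) gives v₂ = 0.551 × 468/30.2 = 8.53 m/s.
Energy conservation along the streamline gives P₂ = P₁ − ½ρ(v₂² − v₁²) − ρg(h₂ − h₁).
P₂ = 223000 + ½·1000·(0.551² − 8.53²) − 1000·9.81·(−16.8) = 223000 + (-36300) − (-165000) = 352000 Pa.

P₂ = 352 kPa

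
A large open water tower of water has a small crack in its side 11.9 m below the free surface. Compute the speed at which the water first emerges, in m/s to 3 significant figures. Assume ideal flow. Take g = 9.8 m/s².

With the surface at rest and both surface and jet at atmospheric pressure, Bernoulli gives ρg h = ½ρv², so v = √(2gh) = √(2·9.8·11.9) = 15.3 m/s.

v = 15.3 m/s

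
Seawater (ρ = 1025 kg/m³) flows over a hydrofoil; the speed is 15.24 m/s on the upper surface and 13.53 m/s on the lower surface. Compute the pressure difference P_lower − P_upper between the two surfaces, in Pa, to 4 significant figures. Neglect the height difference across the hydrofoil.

With negligible Δh, P + ½ρv² is constant, so P_low − P_up = ½ρ(v_up² − v_low²).
ΔP = ½·1025·(15.24² − 13.53²) = 25210 Pa.

ΔP = 25210 Pa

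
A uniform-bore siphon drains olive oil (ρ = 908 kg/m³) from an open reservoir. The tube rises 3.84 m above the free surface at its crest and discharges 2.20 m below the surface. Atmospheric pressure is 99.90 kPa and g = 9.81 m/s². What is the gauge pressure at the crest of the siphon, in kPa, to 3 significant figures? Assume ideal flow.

-53.8 kPa

Bernoulli surface→outlet gives ½v² = g·h_out, so v = √(2·9.81·2.20) = 6.57 m/s.
Continuity keeps v the same throughout the tube; from surface to crest, P_atm + 0 = P_top + ½ρv² + ρg·h_top.
P_top = 99900 − ½·908·6.57² − 908·9.81·3.84 = 46100 Pa. So P_gauge = P_top − P_atm = -53800 Pa.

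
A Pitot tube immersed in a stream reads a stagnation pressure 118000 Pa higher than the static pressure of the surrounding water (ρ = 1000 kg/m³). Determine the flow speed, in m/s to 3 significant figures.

v ≈ 15.4 m/s

Bernoulli between the free stream and the stagnation point: ½ρv² = P_stag − P_static.
v = √(2ΔP/ρ) = √(2·118000/1000) = 15.4 m/s.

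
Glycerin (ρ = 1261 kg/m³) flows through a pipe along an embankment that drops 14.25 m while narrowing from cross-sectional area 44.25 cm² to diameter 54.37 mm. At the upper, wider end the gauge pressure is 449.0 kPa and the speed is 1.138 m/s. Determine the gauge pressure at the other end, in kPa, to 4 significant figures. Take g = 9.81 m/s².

The volume flow rate is constant, so v₂ = (A₁/A₂)v₁ = (44.25/23.22)·1.138 = 2.169 m/s.
Bernoulli: P₁ + ½ρv₁² + ρg h₁ = P₂ + ½ρv₂² + ρg h₂, so P₂ = P₁ + ½ρ(v₁² − v₂²) − ρg(h₂ − h₁).
P₂ = 449000 + ½·1261·(1.138² − 2.169²) − 1261·9.81·(−14.25) = 449000 + (-2150) − (-176300) = 623100 Pa.

P₂ ≈ 623.1 kPa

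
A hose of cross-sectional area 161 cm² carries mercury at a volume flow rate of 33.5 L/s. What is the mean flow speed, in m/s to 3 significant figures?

Q = 33.5 L/s = 0.0335 m³/s.
v = Q/A = 0.0335 / 0.0161 = 2.08 m/s.

v ≈ 2.08 m/s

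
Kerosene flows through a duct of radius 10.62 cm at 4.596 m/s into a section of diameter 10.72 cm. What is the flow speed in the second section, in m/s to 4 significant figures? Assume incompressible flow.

By continuity, v₂ = v₁·A₁/A₂ = 4.596·(354.3/90.26) = 18.04 m/s.

v₂ = 18.04 m/s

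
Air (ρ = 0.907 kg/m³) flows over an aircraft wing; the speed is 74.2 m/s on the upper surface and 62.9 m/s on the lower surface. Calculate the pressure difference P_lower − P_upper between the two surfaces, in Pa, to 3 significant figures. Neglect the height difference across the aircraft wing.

ΔP ≈ 703 Pa

Bernoulli (same height): P_lower − P_upper = ½ρ(v_upper² − v_lower²).
ΔP = ½·0.907·(74.2² − 62.9²) = 703 Pa.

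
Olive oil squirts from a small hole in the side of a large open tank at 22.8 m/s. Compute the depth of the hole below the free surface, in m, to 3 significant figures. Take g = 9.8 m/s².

Inverting v = √(2gh) gives h = v² / 2g.
h = 22.8²/(2·9.8) = 520/19.60 = 26.5 m.

h = 26.5 m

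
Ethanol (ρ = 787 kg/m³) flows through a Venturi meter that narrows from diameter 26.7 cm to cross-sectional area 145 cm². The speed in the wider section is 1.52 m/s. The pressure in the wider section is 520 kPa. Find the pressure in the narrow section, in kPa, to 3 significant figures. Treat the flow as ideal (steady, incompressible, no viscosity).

Continuity gives A₁v₁ = A₂v₂, so v₂ = (560 cm²)/(145 cm²) × 1.52 m/s = 5.87 m/s.
Bernoulli (h₁ = h₂): P₁ − P₂ = ½ρ(v₂² − v₁²).
P₂ = P₁ − ½ρ(v₂² − v₁²) = 520000 − ½·787·(5.87² − 1.52²) = 520000 − 12600 = 507000 Pa.

P₂ ≈ 507 kPa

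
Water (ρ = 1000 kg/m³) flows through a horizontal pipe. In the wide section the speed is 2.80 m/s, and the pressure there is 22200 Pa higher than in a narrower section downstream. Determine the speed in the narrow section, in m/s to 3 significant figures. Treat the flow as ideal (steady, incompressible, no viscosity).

Horizontal Bernoulli: P₁ + ½ρv₁² = P₂ + ½ρv₂², so v₂² = v₁² + 2(P₁ − P₂)/ρ.
v₂ = √(2.80² + 2·22200/1000) = √(7.84 + 44.4) = 7.23 m/s.

v₂ = 7.23 m/s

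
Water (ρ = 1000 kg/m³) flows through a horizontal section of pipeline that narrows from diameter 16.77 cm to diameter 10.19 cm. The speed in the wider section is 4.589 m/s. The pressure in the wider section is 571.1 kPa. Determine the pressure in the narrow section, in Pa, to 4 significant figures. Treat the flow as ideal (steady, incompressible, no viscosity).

P₂ ≈ 504400 Pa

By continuity, v₂ = v₁·A₁/A₂ = 4.589·(220.9/81.55) = 12.43 m/s.
The pipe is horizontal, so Bernoulli reduces to P₁ + ½ρv₁² = P₂ + ½ρv₂².
P₂ = P₁ − ½ρ(v₂² − v₁²) = 571100 − ½·1000·(12.43² − 4.589²) = 571100 − 66710 = 504400 Pa.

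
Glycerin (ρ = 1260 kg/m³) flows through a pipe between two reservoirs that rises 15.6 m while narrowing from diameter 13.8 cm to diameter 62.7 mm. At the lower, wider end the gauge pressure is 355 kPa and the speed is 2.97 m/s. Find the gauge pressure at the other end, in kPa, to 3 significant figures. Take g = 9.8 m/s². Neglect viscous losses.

P₂ ≈ 37.5 kPa

Continuity gives A₁v₁ = A₂v₂, so v₂ = (150 cm²)/(30.9 cm²) × 2.97 m/s = 14.4 m/s.
Bernoulli: P₁ + ½ρv₁² + ρg h₁ = P₂ + ½ρv₂² + ρg h₂, so P₂ = P₁ + ½ρ(v₁² − v₂²) − ρg(h₂ − h₁).
P₂ = 355000 + ½·1260·(2.97² − 14.4²) − 1260·9.8·(+15.6) = 355000 + (-125000) − (193000) = 37500 Pa.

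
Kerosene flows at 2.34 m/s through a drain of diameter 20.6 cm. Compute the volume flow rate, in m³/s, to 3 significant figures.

Q ≈ 0.0780 m³/s

Q = A·v = 0.0333 m² × 2.34 m/s = 0.0780 m³/s.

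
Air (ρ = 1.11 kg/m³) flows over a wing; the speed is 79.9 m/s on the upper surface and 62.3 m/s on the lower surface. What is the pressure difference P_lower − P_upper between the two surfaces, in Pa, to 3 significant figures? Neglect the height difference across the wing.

ΔP = 1390 Pa

The pressure is lower where the speed is higher: ΔP = ½ρ(v_up² − v_low²).
ΔP = ½·1.11·(79.9² − 62.3²) = 1390 Pa.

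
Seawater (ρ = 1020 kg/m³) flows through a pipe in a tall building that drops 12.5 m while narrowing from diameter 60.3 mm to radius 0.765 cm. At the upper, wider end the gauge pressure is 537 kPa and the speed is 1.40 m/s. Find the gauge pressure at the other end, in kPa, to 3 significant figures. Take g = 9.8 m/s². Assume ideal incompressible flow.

P₂ = 422 kPa

By continuity, v₂ = v₁·A₁/A₂ = 1.40·(28.6/1.84) = 21.7 m/s.
Bernoulli: P₁ + ½ρv₁² + ρg h₁ = P₂ + ½ρv₂² + ρg h₂, so P₂ = P₁ + ½ρ(v₁² − v₂²) − ρg(h₂ − h₁).
P₂ = 537000 + ½·1020·(1.40² − 21.7²) − 1020·9.8·(−12.5) = 537000 + (-240000) − (-125000) = 422000 Pa.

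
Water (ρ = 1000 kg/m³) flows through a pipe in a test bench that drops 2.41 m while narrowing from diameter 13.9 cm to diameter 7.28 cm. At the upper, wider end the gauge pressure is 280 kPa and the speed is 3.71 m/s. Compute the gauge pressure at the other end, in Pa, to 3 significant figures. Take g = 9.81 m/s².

P₂ ≈ 219000 Pa

By continuity, v₂ = v₁·A₁/A₂ = 3.71·(152/41.6) = 13.5 m/s.
Bernoulli: P₁ + ½ρv₁² + ρg h₁ = P₂ + ½ρv₂² + ρg h₂, so P₂ = P₁ + ½ρ(v₁² − v₂²) − ρg(h₂ − h₁).
P₂ = 280000 + ½·1000·(3.71² − 13.5²) − 1000·9.81·(−2.41) = 280000 + (-84600) − (-23600) = 219000 Pa.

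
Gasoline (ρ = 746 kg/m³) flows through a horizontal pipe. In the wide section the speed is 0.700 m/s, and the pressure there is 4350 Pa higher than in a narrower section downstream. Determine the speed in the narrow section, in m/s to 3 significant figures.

v₂ ≈ 3.49 m/s

Horizontal Bernoulli: P₁ + ½ρv₁² = P₂ + ½ρv₂², so v₂² = v₁² + 2(P₁ − P₂)/ρ.
v₂ = √(0.700² + 2·4350/746) = √(0.490 + 11.7) = 3.49 m/s.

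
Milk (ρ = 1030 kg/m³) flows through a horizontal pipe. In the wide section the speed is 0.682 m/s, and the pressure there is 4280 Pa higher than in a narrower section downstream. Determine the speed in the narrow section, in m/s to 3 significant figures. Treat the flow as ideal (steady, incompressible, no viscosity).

Horizontal Bernoulli: P₁ + ½ρv₁² = P₂ + ½ρv₂², so v₂² = v₁² + 2(P₁ − P₂)/ρ.
v₂ = √(0.682² + 2·4280/1030) = √(0.465 + 8.31) = 2.96 m/s.

v₂ = 2.96 m/s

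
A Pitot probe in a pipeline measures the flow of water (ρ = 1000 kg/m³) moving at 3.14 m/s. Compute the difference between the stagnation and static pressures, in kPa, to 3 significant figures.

ΔP ≈ 4.93 kPa

The dynamic pressure equals the rise in static pressure at the stagnation point: ΔP = ½ρv².
ΔP = ½·1000·3.14² = 4930 Pa.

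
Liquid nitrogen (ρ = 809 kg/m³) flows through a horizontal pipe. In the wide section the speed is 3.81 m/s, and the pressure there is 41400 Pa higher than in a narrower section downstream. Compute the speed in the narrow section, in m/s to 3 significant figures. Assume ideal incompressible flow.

v₂ ≈ 10.8 m/s

Along the level pipe P + ½ρv² is conserved, hence v₂² = v₁² + 2(P₁ − P₂)/ρ.
v₂ = √(3.81² + 2·41400/809) = √(14.5 + 102) = 10.8 m/s.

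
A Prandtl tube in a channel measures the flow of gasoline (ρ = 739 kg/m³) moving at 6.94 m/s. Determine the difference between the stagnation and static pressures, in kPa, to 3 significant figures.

At the stagnation point the flow is brought to rest, so Bernoulli gives P_stag − P_static = ½ρv².
ΔP = ½·739·6.94² = 17800 Pa.

ΔP ≈ 17.8 kPa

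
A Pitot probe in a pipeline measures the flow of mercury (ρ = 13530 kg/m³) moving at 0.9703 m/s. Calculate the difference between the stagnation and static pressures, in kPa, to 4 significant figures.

ΔP ≈ 6.369 kPa

Bernoulli between the free stream and the stagnation point: ½ρv² = P_stag − P_static.
ΔP = ½·13530·0.9703² = 6369 Pa.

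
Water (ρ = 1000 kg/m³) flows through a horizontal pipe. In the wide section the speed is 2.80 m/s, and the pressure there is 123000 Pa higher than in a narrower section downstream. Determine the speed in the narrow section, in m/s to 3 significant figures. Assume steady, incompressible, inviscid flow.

With h₁ = h₂, rearranging Bernoulli gives v₂ = √(v₁² + 2ΔP/ρ).
v₂ = √(2.80² + 2·123000/1000) = √(7.84 + 246) = 15.9 m/s.

v₂ ≈ 15.9 m/s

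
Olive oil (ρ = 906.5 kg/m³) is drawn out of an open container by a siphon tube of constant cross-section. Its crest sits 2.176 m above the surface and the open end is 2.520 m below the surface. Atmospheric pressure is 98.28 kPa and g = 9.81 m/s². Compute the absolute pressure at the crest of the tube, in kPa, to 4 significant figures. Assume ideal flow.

56.52 kPa

The outlet speed comes from Torricelli: v = √(2g·2.520) = 7.032 m/s.
Continuity keeps v the same throughout the tube; from surface to crest, P_atm + 0 = P_top + ½ρv² + ρg·h_top.
P_top = 98280 − ½·906.5·7.032² − 906.5·9.81·2.176 = 56520 Pa.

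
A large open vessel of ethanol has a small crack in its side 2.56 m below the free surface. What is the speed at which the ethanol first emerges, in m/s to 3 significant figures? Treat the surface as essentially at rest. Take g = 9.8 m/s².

v ≈ 7.08 m/s

Bernoulli from surface to hole (P equal, v_surface ≈ 0): v = √(2gh) = √(2×9.8×2.56) = 7.08 m/s.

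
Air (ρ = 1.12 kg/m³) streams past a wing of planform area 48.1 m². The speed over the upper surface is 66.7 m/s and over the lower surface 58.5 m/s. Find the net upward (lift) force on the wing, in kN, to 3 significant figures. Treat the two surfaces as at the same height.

F ≈ 27.7 kN

The faster flow above has the lower pressure; Bernoulli (same height) gives ΔP = ½ρ(v_up² − v_low²).
ΔP = ½·1.12·(66.7² − 58.5²) = 575 Pa.
Lift = ΔP · A = 575 × 48.1 = 27700 N.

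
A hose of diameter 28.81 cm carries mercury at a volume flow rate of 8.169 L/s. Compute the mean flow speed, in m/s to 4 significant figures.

Q = 8.169 L/s = 0.008169 m³/s.
v = Q/A = 0.008169 / 0.06519 = 0.1253 m/s.

v = 0.1253 m/s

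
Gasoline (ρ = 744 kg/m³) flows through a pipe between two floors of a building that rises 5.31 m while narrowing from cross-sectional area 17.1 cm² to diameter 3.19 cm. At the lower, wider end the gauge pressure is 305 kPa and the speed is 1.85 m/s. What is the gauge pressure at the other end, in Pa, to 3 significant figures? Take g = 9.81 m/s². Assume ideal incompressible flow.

P₂ ≈ 262000 Pa

The volume flow rate is constant, so v₂ = (A₁/A₂)v₁ = (17.1/7.99)·1.85 = 3.96 m/s.
Bernoulli: P₁ + ½ρv₁² + ρg h₁ = P₂ + ½ρv₂² + ρg h₂, so P₂ = P₁ + ½ρ(v₁² − v₂²) − ρg(h₂ − h₁).
P₂ = 305000 + ½·744·(1.85² − 3.96²) − 744·9.81·(+5.31) = 305000 + (-4560) − (38800) = 262000 Pa.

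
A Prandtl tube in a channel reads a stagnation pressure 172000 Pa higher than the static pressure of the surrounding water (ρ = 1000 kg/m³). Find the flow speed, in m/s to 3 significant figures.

v = 18.5 m/s

Bernoulli between the free stream and the stagnation point: ½ρv² = P_stag − P_static.
v = √(2ΔP/ρ) = √(2·172000/1000) = 18.5 m/s.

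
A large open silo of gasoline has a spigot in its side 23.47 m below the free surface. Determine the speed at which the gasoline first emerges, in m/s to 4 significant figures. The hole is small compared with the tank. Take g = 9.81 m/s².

v ≈ 21.46 m/s

The surface is effectively still and both ends are open, so ½v² = gh and v = √(2·9.81·23.47) = 21.46 m/s.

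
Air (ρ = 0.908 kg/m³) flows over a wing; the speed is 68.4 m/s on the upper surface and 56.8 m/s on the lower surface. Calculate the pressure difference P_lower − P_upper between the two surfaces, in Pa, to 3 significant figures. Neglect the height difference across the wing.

With negligible Δh, P + ½ρv² is constant, so P_low − P_up = ½ρ(v_up² − v_low²).
ΔP = ½·0.908·(68.4² − 56.8²) = 659 Pa.

ΔP ≈ 659 Pa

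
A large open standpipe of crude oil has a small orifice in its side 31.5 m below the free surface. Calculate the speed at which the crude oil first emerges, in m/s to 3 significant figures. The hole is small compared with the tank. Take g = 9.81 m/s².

v = 24.9 m/s

Torricelli's result v = √(2gh) gives v = √(2·9.81·31.5) = 24.9 m/s.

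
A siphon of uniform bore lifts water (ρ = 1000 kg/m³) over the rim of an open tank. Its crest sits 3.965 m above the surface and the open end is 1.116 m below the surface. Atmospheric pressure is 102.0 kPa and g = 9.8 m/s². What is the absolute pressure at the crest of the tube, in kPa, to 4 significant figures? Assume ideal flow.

P_top ≈ 52.21 kPa

From the surface to the outlet (both open to atmosphere, surface at rest): v = √(2g·h_out) = √(2·9.8·1.116) = 4.677 m/s.
The bore is uniform, so the speed at the crest is the same v. Bernoulli surface→crest: P_atm = P_top + ½ρv² + ρg·h_top.
P_top = 102000 − ½·1000·4.677² − 1000·9.8·3.965 = 52210 Pa.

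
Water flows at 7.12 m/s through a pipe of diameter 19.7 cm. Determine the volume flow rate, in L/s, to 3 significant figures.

Q = A·v = 0.0305 m² × 7.12 m/s = 0.217 m³/s.
Converting: 0.217 m³/s × 1000 = 217 L/s.

Q ≈ 217 L/s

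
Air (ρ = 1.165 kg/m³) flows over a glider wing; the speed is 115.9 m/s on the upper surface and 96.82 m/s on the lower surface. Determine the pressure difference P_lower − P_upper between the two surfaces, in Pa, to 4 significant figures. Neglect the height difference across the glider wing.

2364 Pa

With negligible Δh, P + ½ρv² is constant, so P_low − P_up = ½ρ(v_up² − v_low²).
ΔP = ½·1.165·(115.9² − 96.82²) = 2364 Pa.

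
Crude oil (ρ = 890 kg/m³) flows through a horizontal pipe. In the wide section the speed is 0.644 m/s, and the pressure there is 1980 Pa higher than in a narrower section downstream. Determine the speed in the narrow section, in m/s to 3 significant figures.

2.21 m/s

Horizontal Bernoulli: P₁ + ½ρv₁² = P₂ + ½ρv₂², so v₂² = v₁² + 2(P₁ − P₂)/ρ.
v₂ = √(0.644² + 2·1980/890) = √(0.415 + 4.45) = 2.21 m/s.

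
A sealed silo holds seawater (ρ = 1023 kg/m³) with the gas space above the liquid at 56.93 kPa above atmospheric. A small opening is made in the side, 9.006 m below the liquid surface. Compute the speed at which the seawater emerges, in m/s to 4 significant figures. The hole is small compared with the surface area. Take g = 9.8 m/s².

Take point 1 at the surface (v₁ ≈ 0) and point 2 at the hole (at atmospheric pressure). Bernoulli: P₁ + ρg h = P_atm + ½ρv₂².
With P₁ − P_atm = 56930 Pa, v₂ = √(2gh + 2ΔP/ρ) = √(2·9.8·9.006 + 2·56930/1023) = 16.97 m/s.

v ≈ 16.97 m/s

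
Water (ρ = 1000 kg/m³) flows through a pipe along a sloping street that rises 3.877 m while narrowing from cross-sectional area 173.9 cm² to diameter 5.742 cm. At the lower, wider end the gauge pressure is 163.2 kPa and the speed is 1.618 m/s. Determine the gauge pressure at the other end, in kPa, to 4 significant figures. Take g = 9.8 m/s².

Continuity gives A₁v₁ = A₂v₂, so v₂ = (173.9 cm²)/(25.90 cm²) × 1.618 m/s = 10.87 m/s.
Bernoulli: P₁ + ½ρv₁² + ρg h₁ = P₂ + ½ρv₂² + ρg h₂, so P₂ = P₁ + ½ρ(v₁² − v₂²) − ρg(h₂ − h₁).
P₂ = 163200 + ½·1000·(1.618² − 10.87²) − 1000·9.8·(+3.877) = 163200 + (-57720) − (37990) = 67480 Pa.

67.48 kPa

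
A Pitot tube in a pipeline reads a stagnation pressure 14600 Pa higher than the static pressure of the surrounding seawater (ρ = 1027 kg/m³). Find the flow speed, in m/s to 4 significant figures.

v ≈ 5.332 m/s

The dynamic pressure equals the rise in static pressure at the stagnation point: ΔP = ½ρv².
v = √(2ΔP/ρ) = √(2·14600/1027) = 5.332 m/s.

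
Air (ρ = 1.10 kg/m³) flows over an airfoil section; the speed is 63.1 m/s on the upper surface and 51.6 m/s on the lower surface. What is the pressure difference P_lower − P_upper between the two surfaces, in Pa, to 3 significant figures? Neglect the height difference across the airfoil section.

Bernoulli (same height): P_lower − P_upper = ½ρ(v_upper² − v_lower²).
ΔP = ½·1.10·(63.1² − 51.6²) = 725 Pa.

ΔP ≈ 725 Pa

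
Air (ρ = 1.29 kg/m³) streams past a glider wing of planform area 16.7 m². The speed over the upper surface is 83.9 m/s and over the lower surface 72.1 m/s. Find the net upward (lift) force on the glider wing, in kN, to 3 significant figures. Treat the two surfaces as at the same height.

From P + ½ρv² = const at equal height, P_low − P_up = ½ρ(v_up² − v_low²).
ΔP = ½·1.29·(83.9² − 72.1²) = 1190 Pa.
Lift = ΔP · A = 1190 × 16.7 = 19800 N.

F ≈ 19.8 kN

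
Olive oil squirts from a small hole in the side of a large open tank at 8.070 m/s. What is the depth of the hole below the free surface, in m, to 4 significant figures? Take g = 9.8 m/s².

h ≈ 3.323 m

Torricelli: v = √(2gh), so h = v²/(2g).
h = 8.070²/(2·9.8) = 65.12/19.60 = 3.323 m.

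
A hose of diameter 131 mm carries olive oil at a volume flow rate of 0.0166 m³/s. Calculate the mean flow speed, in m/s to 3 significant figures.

1.23 m/s

Q = 0.0166 m³/s = 0.0166 m³/s.
v = Q/A = 0.0166 / 0.0135 = 1.23 m/s.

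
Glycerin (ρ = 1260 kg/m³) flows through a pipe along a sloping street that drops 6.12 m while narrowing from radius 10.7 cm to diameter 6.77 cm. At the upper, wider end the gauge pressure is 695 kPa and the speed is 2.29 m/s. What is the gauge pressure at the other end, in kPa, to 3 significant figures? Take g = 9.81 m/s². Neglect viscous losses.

P₂ ≈ 444 kPa

By continuity, v₂ = v₁·A₁/A₂ = 2.29·(360/36.0) = 22.9 m/s.
Bernoulli: P₁ + ½ρv₁² + ρg h₁ = P₂ + ½ρv₂² + ρg h₂, so P₂ = P₁ + ½ρ(v₁² − v₂²) − ρg(h₂ − h₁).
P₂ = 695000 + ½·1260·(2.29² − 22.9²) − 1260·9.81·(−6.12) = 695000 + (-327000) − (-75600) = 444000 Pa.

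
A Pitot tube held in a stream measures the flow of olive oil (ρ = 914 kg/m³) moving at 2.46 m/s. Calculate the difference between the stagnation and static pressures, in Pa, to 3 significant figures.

The dynamic pressure equals the rise in static pressure at the stagnation point: ΔP = ½ρv².
ΔP = ½·914·2.46² = 2770 Pa.

ΔP = 2770 Pa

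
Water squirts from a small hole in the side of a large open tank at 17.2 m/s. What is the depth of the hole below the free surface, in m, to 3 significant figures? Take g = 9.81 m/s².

h ≈ 15.1 m

Inverting v = √(2gh) gives h = v² / 2g.
h = 17.2²/(2·9.81) = 296/19.62 = 15.1 m.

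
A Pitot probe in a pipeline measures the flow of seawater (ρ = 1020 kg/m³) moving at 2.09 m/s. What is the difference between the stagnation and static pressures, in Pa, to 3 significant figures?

Bernoulli between the free stream and the stagnation point: ½ρv² = P_stag − P_static.
ΔP = ½·1020·2.09² = 2230 Pa.

ΔP = 2230 Pa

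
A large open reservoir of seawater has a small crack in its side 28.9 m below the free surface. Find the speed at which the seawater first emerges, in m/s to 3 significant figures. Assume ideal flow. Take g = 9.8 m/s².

v ≈ 23.8 m/s

Torricelli's result v = √(2gh) gives v = √(2·9.8·28.9) = 23.8 m/s.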